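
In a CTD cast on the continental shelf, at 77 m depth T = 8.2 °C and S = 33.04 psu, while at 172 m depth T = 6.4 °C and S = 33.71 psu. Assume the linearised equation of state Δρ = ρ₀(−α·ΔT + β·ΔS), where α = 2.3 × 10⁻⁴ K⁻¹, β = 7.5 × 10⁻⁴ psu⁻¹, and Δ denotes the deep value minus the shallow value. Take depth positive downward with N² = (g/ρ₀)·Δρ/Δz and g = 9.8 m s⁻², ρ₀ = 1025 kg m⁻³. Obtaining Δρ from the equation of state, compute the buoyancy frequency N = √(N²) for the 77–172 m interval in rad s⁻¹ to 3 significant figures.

9.72 × 10⁻³ rad s⁻¹

ΔT = -1.8 K, ΔS = +0.67 psu (deep − shallow).
Δρ/ρ₀ = −αΔT + βΔS = 4.14 × 10⁻⁴ + 5.025 × 10⁻⁴ = 9.165 × 10⁻⁴, so Δρ ≈ 0.9394 kg m⁻³.
N² = (g/ρ₀)·Δρ/Δz = g·(Δρ/ρ₀)/Δz = 9.8 × 9.165 × 10⁻⁴ / 95 = 9.4544 × 10⁻⁵ s⁻².
N = √(9.4544 × 10⁻⁵) = 9.7234 × 10⁻³ rad s⁻¹ ≈ 9.72 × 10⁻³ rad s⁻¹.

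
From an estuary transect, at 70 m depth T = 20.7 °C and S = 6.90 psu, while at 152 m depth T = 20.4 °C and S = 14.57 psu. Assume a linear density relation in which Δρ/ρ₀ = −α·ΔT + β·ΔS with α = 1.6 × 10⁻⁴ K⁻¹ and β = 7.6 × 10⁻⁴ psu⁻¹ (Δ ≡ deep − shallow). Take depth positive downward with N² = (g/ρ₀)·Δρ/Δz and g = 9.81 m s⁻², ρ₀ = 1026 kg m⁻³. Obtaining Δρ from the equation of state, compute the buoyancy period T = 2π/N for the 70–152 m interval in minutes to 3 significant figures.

3.95 min

ΔT = -0.3 K, ΔS = +7.67 psu (deep − shallow).
Δρ/ρ₀ = −αΔT + βΔS = 4.80 × 10⁻⁵ + 5.8292 × 10⁻³ = 5.8772 × 10⁻³, so Δρ ≈ 6.030 kg m⁻³.
N² = (g/ρ₀)·Δρ/Δz = g·(Δρ/ρ₀)/Δz = 9.81 × 5.8772 × 10⁻³ / 82 = 7.0311 × 10⁻⁴ s⁻².
N = √(7.0311 × 10⁻⁴) = 0.026516 rad s⁻¹ → T = 2π/N = 236.96 s = 3.9493 min ≈ 3.95 min.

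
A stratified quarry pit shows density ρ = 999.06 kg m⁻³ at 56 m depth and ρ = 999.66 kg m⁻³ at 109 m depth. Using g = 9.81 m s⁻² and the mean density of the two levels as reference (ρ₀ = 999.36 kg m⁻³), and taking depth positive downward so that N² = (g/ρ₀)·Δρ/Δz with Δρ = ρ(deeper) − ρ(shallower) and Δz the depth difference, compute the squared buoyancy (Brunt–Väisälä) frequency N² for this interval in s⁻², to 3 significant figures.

1.11 × 10⁻⁴ s⁻²

Δρ = 999.66 − 999.06 = 0.60 kg m⁻³ over Δz = 109 − 56 = 53 m.
N² = (9.81/999.36) × (0.60/53) = 1.1113 × 10⁻⁴ s⁻² ≈ 1.11 × 10⁻⁴ s⁻².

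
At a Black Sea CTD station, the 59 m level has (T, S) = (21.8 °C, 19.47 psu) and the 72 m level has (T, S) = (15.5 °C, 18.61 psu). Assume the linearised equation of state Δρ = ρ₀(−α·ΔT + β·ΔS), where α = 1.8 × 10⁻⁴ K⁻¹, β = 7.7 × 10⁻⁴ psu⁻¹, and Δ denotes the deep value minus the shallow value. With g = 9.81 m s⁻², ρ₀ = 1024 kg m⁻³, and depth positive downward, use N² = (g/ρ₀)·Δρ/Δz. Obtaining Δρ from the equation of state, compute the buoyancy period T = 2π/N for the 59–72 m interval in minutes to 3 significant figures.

5.55 min

ΔT = -6.3 K, ΔS = -0.86 psu (deep − shallow).
Δρ/ρ₀ = −αΔT + βΔS = 1.134 × 10⁻³ − 6.622 × 10⁻⁴ = 4.718 × 10⁻⁴, so Δρ ≈ 0.4831 kg m⁻³.
N² = (g/ρ₀)·Δρ/Δz = g·(Δρ/ρ₀)/Δz = 9.81 × 4.718 × 10⁻⁴ / 13 = 3.5603 × 10⁻⁴ s⁻².
N = √(3.5603 × 10⁻⁴) = 0.018869 rad s⁻¹ → T = 2π/N = 332.99 s = 5.5498 min ≈ 5.55 min.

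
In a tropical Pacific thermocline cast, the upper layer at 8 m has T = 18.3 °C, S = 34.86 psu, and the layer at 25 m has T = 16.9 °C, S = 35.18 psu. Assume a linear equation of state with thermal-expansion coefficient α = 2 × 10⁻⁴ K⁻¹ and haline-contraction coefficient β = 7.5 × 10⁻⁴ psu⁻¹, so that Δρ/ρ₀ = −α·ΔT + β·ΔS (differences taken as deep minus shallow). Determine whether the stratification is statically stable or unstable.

ΔT = 16.9 − 18.3 = -1.4 K and ΔS = 35.18 − 34.86 = +0.32 psu (deep − shallow).
−αΔT = 2.80 × 10⁻⁴; βΔS = 2.40 × 10⁻⁴; sum Δρ/ρ₀ = 5.20 × 10⁻⁴.
Δρ/ρ₀ > 0, so Δρ > 0: deeper water is denser → statically stable.

stable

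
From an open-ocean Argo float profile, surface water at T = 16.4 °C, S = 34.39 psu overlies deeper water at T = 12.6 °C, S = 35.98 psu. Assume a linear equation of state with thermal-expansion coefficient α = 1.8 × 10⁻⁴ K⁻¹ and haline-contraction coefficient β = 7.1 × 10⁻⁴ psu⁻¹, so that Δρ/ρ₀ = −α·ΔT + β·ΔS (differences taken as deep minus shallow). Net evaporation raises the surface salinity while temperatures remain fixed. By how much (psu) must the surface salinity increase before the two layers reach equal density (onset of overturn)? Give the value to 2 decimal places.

2.55 psu

Neutral buoyancy requires −α(T_deep − T_surf) + β(S_deep − S_surf′) = 0.
S_surf′ = S_deep − (α/β)·ΔT = 35.98 − (1.8 × 10⁻⁴/7.1 × 10⁻⁴)·(-3.8) = 36.9434 psu.
Increase required: 36.9434 − 34.39 = 2.5534 psu.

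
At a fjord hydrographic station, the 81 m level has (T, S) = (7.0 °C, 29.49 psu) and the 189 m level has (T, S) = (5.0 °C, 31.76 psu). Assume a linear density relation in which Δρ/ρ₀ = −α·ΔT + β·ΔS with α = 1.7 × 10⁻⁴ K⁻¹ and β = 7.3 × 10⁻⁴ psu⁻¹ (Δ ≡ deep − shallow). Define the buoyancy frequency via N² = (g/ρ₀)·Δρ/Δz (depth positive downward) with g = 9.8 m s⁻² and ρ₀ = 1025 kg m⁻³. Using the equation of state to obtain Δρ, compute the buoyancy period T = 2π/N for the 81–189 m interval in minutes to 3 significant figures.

7.78 min

ΔT = -2.0 K, ΔS = +2.27 psu (deep − shallow).
Δρ/ρ₀ = −αΔT + βΔS = 3.40 × 10⁻⁴ + 1.6571 × 10⁻³ = 1.9971 × 10⁻³, so Δρ ≈ 2.047 kg m⁻³.
N² = (g/ρ₀)·Δρ/Δz = g·(Δρ/ρ₀)/Δz = 9.8 × 1.9971 × 10⁻³ / 108 = 1.8122 × 10⁻⁴ s⁻².
N = √(1.8122 × 10⁻⁴) = 0.013462 rad s⁻¹ → T = 2π/N = 466.73 s = 7.7788 min ≈ 7.78 min.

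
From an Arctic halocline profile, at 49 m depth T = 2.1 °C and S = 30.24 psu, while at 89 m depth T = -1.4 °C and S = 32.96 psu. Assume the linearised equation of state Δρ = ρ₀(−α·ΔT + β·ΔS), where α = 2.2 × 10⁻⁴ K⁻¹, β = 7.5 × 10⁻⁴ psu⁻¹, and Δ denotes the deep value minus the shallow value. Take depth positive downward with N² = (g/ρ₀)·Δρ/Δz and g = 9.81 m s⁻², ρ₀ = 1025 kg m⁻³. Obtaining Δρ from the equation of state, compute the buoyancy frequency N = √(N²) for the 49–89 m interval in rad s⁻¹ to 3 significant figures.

0.0263 rad s⁻¹

ΔT = -3.5 K, ΔS = +2.72 psu (deep − shallow).
Δρ/ρ₀ = −αΔT + βΔS = 7.70 × 10⁻⁴ + 2.04 × 10⁻³ = 2.81 × 10⁻³, so Δρ ≈ 2.880 kg m⁻³.
N² = (g/ρ₀)·Δρ/Δz = g·(Δρ/ρ₀)/Δz = 9.81 × 2.81 × 10⁻³ / 40 = 6.8915 × 10⁻⁴ s⁻².
N = √(6.8915 × 10⁻⁴) = 0.026252 rad s⁻¹ ≈ 0.0263 rad s⁻¹.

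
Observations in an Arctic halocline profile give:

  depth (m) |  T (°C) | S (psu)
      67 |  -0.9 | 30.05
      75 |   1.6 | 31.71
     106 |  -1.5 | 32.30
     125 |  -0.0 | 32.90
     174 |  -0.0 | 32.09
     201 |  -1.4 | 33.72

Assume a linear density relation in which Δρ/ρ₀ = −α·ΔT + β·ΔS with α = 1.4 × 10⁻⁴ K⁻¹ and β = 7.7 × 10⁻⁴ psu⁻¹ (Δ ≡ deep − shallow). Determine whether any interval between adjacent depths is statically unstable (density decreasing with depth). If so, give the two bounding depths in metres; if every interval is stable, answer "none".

125–174 m

Evaluate Δρ/ρ₀ = −αΔT + βΔS across each adjacent pair:
  67–75 m: −αΔT+βΔS = −(1.4 × 10⁻⁴)(+2.5)+(7.7 × 10⁻⁴)(+1.66) = 9.3 × 10⁻⁴ → stable
  75–106 m: −αΔT+βΔS = −(1.4 × 10⁻⁴)(-3.1)+(7.7 × 10⁻⁴)(+0.59) = 8.9 × 10⁻⁴ → stable
  106–125 m: −αΔT+βΔS = −(1.4 × 10⁻⁴)(+1.5)+(7.7 × 10⁻⁴)(+0.60) = 2.5 × 10⁻⁴ → stable
  125–174 m: −αΔT+βΔS = −(1.4 × 10⁻⁴)(+0.0)+(7.7 × 10⁻⁴)(-0.81) = -6.2 × 10⁻⁴ → UNSTABLE
  174–201 m: −αΔT+βΔS = −(1.4 × 10⁻⁴)(-1.4)+(7.7 × 10⁻⁴)(+1.63) = 1.5 × 10⁻³ → stable
The 125–174 m interval has Δρ < 0: lighter water underlies denser water.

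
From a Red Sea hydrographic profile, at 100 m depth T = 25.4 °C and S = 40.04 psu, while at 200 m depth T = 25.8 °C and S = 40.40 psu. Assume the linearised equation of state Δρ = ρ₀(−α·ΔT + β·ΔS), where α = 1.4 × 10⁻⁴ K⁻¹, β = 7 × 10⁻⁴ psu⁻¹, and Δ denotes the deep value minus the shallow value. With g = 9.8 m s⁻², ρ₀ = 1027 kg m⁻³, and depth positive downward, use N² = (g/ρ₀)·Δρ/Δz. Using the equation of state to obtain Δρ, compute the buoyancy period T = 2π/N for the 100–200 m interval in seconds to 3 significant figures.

1.43 × 10³ s

ΔT = +0.4 K, ΔS = +0.36 psu (deep − shallow).
Δρ/ρ₀ = −αΔT + βΔS = -5.60 × 10⁻⁵ + 2.52 × 10⁻⁴ = 1.96 × 10⁻⁴, so Δρ ≈ 0.2013 kg m⁻³.
N² = (g/ρ₀)·Δρ/Δz = g·(Δρ/ρ₀)/Δz = 9.8 × 1.96 × 10⁻⁴ / 100 = 1.9208 × 10⁻⁵ s⁻².
N = √(1.9208 × 10⁻⁵) = 4.3827 × 10⁻³ rad s⁻¹ → T = 2π/N = 1.4336 × 10³ s ≈ 1.43 × 10³ s.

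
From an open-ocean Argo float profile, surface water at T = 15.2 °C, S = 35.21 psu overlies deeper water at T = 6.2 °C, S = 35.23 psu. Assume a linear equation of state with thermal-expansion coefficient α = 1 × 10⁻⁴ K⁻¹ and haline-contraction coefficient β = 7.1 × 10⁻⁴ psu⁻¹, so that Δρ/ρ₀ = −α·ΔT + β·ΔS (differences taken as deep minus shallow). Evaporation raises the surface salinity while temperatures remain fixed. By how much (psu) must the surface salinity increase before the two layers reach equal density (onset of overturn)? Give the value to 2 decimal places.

Neutral buoyancy requires −α(T_deep − T_surf) + β(S_deep − S_surf′) = 0.
S_surf′ = S_deep − (α/β)·ΔT = 35.23 − (1 × 10⁻⁴/7.1 × 10⁻⁴)·(-9.0) = 36.4976 psu.
Increase required: 36.4976 − 35.21 = 1.2876 psu.

1.29 psu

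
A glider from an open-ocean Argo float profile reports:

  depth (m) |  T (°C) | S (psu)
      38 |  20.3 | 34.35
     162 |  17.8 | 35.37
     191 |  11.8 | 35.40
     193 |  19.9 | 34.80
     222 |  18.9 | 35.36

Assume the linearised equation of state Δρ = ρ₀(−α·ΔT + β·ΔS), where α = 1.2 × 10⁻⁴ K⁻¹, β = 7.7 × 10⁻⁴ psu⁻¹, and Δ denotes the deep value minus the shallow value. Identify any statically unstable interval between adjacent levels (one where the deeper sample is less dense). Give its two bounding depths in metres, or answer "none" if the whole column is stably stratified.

Evaluate Δρ/ρ₀ = −αΔT + βΔS across each adjacent pair:
  38–162 m: −αΔT+βΔS = −(1.2 × 10⁻⁴)(-2.5)+(7.7 × 10⁻⁴)(+1.02) = 1.1 × 10⁻³ → stable
  162–191 m: −αΔT+βΔS = −(1.2 × 10⁻⁴)(-6.0)+(7.7 × 10⁻⁴)(+0.03) = 7.4 × 10⁻⁴ → stable
  191–193 m: −αΔT+βΔS = −(1.2 × 10⁻⁴)(+8.1)+(7.7 × 10⁻⁴)(-0.60) = -1.4 × 10⁻³ → UNSTABLE
  193–222 m: −αΔT+βΔS = −(1.2 × 10⁻⁴)(-1.0)+(7.7 × 10⁻⁴)(+0.56) = 5.5 × 10⁻⁴ → stable
The 191–193 m interval has Δρ < 0: lighter water underlies denser water.

191–193 m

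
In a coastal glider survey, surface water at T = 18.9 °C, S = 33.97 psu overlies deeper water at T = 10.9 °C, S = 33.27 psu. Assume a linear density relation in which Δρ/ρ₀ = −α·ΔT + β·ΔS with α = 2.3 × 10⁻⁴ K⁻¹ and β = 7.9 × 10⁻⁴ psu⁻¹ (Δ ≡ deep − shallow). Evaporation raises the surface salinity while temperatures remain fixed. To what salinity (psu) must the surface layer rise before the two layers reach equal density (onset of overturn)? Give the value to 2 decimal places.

Neutral buoyancy requires −α(T_deep − T_surf) + β(S_deep − S_surf′) = 0.
S_surf′ = S_deep − (α/β)·ΔT = 33.27 − (2.3 × 10⁻⁴/7.9 × 10⁻⁴)·(-8.0) = 35.5991 psu.
Increase required: 35.5991 − 33.97 = 1.6291 psu.

35.60 psu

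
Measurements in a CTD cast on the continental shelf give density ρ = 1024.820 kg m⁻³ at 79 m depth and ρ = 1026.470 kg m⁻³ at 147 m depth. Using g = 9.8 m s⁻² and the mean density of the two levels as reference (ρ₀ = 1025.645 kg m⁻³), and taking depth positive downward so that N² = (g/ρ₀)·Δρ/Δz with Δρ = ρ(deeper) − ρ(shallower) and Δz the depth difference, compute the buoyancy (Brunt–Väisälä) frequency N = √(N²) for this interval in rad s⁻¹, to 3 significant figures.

0.0152 rad s⁻¹

Δρ = 1026.470 − 1024.820 = 1.650 kg m⁻³ over Δz = 147 − 79 = 68 m.
N² = (9.8/1025.645) × (1.650/68) = 2.3185 × 10⁻⁴ s⁻².
N = √(2.3185 × 10⁻⁴) = 0.015227 rad s⁻¹ ≈ 0.0152 rad s⁻¹.
Since Δρ > 0 the layer is stably stratified.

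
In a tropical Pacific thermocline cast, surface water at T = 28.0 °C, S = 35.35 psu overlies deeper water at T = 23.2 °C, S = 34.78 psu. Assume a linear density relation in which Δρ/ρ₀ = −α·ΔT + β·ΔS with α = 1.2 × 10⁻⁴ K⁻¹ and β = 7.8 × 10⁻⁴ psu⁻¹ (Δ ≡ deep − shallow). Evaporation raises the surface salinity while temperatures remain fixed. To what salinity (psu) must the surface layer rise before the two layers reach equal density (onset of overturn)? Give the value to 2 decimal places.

35.52 psu

Neutral buoyancy requires −α(T_deep − T_surf) + β(S_deep − S_surf′) = 0.
S_surf′ = S_deep − (α/β)·ΔT = 34.78 − (1.2 × 10⁻⁴/7.8 × 10⁻⁴)·(-4.8) = 35.5185 psu.
Increase required: 35.5185 − 35.35 = 0.1685 psu.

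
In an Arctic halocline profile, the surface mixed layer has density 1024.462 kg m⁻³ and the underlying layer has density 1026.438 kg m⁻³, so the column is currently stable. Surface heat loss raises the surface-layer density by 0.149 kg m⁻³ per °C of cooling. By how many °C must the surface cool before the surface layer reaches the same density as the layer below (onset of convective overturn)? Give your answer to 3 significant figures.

13.3 °C

Density deficit of the surface layer: 1026.438 − 1024.462 = 1.976 kg m⁻³.
Required change = 1.976 / 0.149 = 13.3 °C.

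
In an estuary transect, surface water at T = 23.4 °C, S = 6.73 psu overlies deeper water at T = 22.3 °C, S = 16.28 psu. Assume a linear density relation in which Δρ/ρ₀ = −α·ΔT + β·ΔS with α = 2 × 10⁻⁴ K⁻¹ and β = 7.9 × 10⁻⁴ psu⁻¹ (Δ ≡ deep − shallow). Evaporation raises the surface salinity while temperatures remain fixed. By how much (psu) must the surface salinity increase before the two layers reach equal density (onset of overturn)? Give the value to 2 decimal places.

Neutral buoyancy requires −α(T_deep − T_surf) + β(S_deep − S_surf′) = 0.
S_surf′ = S_deep − (α/β)·ΔT = 16.28 − (2 × 10⁻⁴/7.9 × 10⁻⁴)·(-1.1) = 16.5585 psu.
Increase required: 16.5585 − 6.73 = 9.8285 psu.

9.83 psu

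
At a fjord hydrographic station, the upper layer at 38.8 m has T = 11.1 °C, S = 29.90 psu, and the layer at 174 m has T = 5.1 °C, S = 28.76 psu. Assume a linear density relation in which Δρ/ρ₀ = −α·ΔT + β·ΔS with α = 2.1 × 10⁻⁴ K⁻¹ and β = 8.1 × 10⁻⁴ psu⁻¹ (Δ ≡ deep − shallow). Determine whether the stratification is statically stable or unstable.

ΔT = 5.1 − 11.1 = -6.0 K and ΔS = 28.76 − 29.90 = -1.14 psu (deep − shallow).
−αΔT = 1.26 × 10⁻³; βΔS = -9.234 × 10⁻⁴; sum Δρ/ρ₀ = 3.366 × 10⁻⁴.
Δρ/ρ₀ > 0, so Δρ > 0: deeper water is denser → statically stable.

stable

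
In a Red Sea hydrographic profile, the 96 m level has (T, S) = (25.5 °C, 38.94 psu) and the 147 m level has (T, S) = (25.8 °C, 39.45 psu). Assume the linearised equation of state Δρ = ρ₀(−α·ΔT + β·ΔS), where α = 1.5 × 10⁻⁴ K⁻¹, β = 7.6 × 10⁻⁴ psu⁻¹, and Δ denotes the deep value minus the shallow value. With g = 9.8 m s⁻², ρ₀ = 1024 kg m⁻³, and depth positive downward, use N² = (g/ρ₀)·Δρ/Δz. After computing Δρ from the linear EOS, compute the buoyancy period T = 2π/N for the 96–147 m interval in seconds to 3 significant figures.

774 s

ΔT = +0.3 K, ΔS = +0.51 psu (deep − shallow).
Δρ/ρ₀ = −αΔT + βΔS = -4.50 × 10⁻⁵ + 3.876 × 10⁻⁴ = 3.426 × 10⁻⁴, so Δρ ≈ 0.3508 kg m⁻³.
N² = (g/ρ₀)·Δρ/Δz = g·(Δρ/ρ₀)/Δz = 9.8 × 3.426 × 10⁻⁴ / 51 = 6.5833 × 10⁻⁵ s⁻².
N = √(6.5833 × 10⁻⁵) = 8.1138 × 10⁻³ rad s⁻¹ → T = 2π/N = 774.38 s ≈ 774 s.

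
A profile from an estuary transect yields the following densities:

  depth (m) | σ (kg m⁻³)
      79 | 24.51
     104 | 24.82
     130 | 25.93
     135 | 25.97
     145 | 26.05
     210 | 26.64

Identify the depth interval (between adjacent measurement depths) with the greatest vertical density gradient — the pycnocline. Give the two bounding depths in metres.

Compute the density gradient over each adjacent pair:
  79–104 m: Δρ/Δz = 0.31/25 = 0.012 kg m⁻⁴
  104–130 m: Δρ/Δz = 1.11/26 = 0.043 kg m⁻⁴
  130–135 m: Δρ/Δz = 0.04/5 = 8.0 × 10⁻³ kg m⁻⁴
  135–145 m: Δρ/Δz = 0.08/10 = 8.0 × 10⁻³ kg m⁻⁴
  145–210 m: Δρ/Δz = 0.59/65 = 9.1 × 10⁻³ kg m⁻⁴
The largest gradient is in the 104–130 m interval — the pycnocline.

104–130 m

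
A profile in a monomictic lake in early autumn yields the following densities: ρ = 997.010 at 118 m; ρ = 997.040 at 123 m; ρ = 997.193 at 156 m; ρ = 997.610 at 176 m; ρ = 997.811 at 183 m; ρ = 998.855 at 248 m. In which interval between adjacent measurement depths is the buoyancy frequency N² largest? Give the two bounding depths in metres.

Compute the density gradient over each adjacent pair:
  118–123 m: Δρ/Δz = 0.030/5 = 6.0 × 10⁻³ kg m⁻⁴
  123–156 m: Δρ/Δz = 0.153/33 = 4.6 × 10⁻³ kg m⁻⁴
  156–176 m: Δρ/Δz = 0.417/20 = 0.021 kg m⁻⁴
  176–183 m: Δρ/Δz = 0.201/7 = 0.029 kg m⁻⁴
  183–248 m: Δρ/Δz = 1.044/65 = 0.016 kg m⁻⁴
The largest gradient is in the 176–183 m interval — the pycnocline.

176–183 m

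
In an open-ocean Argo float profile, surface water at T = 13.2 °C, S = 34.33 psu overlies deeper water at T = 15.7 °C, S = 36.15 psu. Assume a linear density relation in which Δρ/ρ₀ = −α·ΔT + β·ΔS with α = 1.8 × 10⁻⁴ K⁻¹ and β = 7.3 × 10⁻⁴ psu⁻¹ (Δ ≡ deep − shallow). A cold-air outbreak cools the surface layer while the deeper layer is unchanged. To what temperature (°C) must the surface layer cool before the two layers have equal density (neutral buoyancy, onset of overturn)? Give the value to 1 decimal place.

8.3 °C

Neutral buoyancy requires Δρ = 0, i.e. −α(T_deep − T_surf′) + β(S_deep − S_surf) = 0.
T_surf′ = T_deep − (β/α)·ΔS = 15.7 − (7.3 × 10⁻⁴/1.8 × 10⁻⁴)·(+1.82) = 8.319 °C.
Cooling required: 13.2 − (8.319) = 4.881 °C.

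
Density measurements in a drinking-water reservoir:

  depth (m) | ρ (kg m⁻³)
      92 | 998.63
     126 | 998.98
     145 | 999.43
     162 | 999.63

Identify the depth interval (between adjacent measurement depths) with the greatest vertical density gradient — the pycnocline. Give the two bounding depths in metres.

Compute the density gradient over each adjacent pair:
  92–126 m: Δρ/Δz = 0.35/34 = 0.010 kg m⁻⁴
  126–145 m: Δρ/Δz = 0.45/19 = 0.024 kg m⁻⁴
  145–162 m: Δρ/Δz = 0.20/17 = 0.012 kg m⁻⁴
The largest gradient is in the 126–145 m interval — the pycnocline.

126–145 m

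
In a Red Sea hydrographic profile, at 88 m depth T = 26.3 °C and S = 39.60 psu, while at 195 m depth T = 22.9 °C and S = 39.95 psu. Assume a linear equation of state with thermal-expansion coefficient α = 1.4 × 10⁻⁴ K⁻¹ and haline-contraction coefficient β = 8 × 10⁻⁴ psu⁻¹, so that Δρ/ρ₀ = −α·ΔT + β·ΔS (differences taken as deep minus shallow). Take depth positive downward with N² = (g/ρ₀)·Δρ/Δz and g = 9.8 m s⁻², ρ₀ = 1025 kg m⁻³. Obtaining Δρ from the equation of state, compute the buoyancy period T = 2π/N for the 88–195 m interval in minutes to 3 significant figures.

12.6 min

ΔT = -3.4 K, ΔS = +0.35 psu (deep − shallow).
Δρ/ρ₀ = −αΔT + βΔS = 4.76 × 10⁻⁴ + 2.80 × 10⁻⁴ = 7.56 × 10⁻⁴, so Δρ ≈ 0.7749 kg m⁻³.
N² = (g/ρ₀)·Δρ/Δz = g·(Δρ/ρ₀)/Δz = 9.8 × 7.56 × 10⁻⁴ / 107 = 6.9241 × 10⁻⁵ s⁻².
N = √(6.9241 × 10⁻⁵) = 8.3211 × 10⁻³ rad s⁻¹ → T = 2π/N = 755.09 s = 12.585 min ≈ 12.6 min.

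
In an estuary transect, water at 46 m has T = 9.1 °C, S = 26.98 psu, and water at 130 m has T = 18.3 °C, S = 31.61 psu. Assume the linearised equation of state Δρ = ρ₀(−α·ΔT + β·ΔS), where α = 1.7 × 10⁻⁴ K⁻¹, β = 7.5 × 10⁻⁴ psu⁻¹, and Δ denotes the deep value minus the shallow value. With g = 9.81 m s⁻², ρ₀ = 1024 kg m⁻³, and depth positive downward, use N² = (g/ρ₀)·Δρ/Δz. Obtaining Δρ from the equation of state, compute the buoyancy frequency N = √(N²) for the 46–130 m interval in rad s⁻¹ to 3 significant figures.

0.0149 rad s⁻¹

ΔT = +9.2 K, ΔS = +4.63 psu (deep − shallow).
Δρ/ρ₀ = −αΔT + βΔS = -1.564 × 10⁻³ + 3.4725 × 10⁻³ = 1.9085 × 10⁻³, so Δρ ≈ 1.954 kg m⁻³.
N² = (g/ρ₀)·Δρ/Δz = g·(Δρ/ρ₀)/Δz = 9.81 × 1.9085 × 10⁻³ / 84 = 2.2289 × 10⁻⁴ s⁻².
N = √(2.2289 × 10⁻⁴) = 0.014930 rad s⁻¹ ≈ 0.0149 rad s⁻¹.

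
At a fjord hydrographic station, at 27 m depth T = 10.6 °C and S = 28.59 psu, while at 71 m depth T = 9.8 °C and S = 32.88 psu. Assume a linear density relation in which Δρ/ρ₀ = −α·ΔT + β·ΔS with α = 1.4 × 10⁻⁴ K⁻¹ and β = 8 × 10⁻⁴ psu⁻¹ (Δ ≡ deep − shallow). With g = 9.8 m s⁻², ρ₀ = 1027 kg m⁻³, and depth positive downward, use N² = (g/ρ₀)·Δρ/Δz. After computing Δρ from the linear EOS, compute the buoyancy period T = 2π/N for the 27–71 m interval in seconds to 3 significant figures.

ΔT = -0.8 K, ΔS = +4.29 psu (deep − shallow).
Δρ/ρ₀ = −αΔT + βΔS = 1.12 × 10⁻⁴ + 3.432 × 10⁻³ = 3.544 × 10⁻³, so Δρ ≈ 3.640 kg m⁻³.
N² = (g/ρ₀)·Δρ/Δz = g·(Δρ/ρ₀)/Δz = 9.8 × 3.544 × 10⁻³ / 44 = 7.8935 × 10⁻⁴ s⁻².
N = √(7.8935 × 10⁻⁴) = 0.028095 rad s⁻¹ → T = 2π/N = 223.64 s ≈ 224 s.

224 s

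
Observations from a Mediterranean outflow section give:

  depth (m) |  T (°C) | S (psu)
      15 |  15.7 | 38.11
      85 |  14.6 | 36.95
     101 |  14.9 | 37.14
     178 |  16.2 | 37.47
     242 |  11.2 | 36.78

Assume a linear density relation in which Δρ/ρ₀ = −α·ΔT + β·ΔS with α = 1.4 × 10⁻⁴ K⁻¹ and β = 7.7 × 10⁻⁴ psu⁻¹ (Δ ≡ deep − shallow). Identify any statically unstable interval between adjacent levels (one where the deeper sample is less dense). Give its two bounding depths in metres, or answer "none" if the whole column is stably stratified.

15–85 m

Evaluate Δρ/ρ₀ = −αΔT + βΔS across each adjacent pair:
  15–85 m: −αΔT+βΔS = −(1.4 × 10⁻⁴)(-1.1)+(7.7 × 10⁻⁴)(-1.16) = -7.4 × 10⁻⁴ → UNSTABLE
  85–101 m: −αΔT+βΔS = −(1.4 × 10⁻⁴)(+0.3)+(7.7 × 10⁻⁴)(+0.19) = 1.0 × 10⁻⁴ → stable
  101–178 m: −αΔT+βΔS = −(1.4 × 10⁻⁴)(+1.3)+(7.7 × 10⁻⁴)(+0.33) = 7.2 × 10⁻⁵ → stable
  178–242 m: −αΔT+βΔS = −(1.4 × 10⁻⁴)(-5.0)+(7.7 × 10⁻⁴)(-0.69) = 1.7 × 10⁻⁴ → stable
The 15–85 m interval has Δρ < 0: lighter water underlies denser water.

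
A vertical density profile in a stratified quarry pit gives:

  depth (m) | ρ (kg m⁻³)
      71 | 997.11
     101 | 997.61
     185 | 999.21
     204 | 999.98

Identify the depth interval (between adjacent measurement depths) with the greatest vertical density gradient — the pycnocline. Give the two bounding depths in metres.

Compute the density gradient over each adjacent pair:
  71–101 m: Δρ/Δz = 0.50/30 = 0.017 kg m⁻⁴
  101–185 m: Δρ/Δz = 1.60/84 = 0.019 kg m⁻⁴
  185–204 m: Δρ/Δz = 0.77/19 = 0.041 kg m⁻⁴
The largest gradient is in the 185–204 m interval — the pycnocline.

185–204 m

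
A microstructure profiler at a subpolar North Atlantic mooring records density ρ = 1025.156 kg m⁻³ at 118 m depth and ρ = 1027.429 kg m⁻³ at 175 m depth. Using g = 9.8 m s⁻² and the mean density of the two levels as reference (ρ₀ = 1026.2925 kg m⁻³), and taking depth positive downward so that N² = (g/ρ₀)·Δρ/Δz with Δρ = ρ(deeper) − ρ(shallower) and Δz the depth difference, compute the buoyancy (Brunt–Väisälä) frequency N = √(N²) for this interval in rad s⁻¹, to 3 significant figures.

0.0195 rad s⁻¹

Δρ = 1027.429 − 1025.156 = 2.273 kg m⁻³ over Δz = 175 − 118 = 57 m.
N² = (9.8/1026.2925) × (2.273/57) = 3.8078 × 10⁻⁴ s⁻².
N = √(3.8078 × 10⁻⁴) = 0.019514 rad s⁻¹ ≈ 0.0195 rad s⁻¹.
N² > 0, so the interval is statically stable.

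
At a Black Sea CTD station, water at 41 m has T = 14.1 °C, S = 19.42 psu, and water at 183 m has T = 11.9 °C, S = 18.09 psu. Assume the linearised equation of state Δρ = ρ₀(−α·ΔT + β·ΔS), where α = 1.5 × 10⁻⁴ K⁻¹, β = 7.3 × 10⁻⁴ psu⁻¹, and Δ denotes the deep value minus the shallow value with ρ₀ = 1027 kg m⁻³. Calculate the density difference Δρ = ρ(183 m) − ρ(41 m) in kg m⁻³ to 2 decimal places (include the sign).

ΔT = -2.2 K, ΔS = -1.33 psu (deep − shallow).
Δρ/ρ₀ = −(1.5 × 10⁻⁴)(-2.2) + (7.3 × 10⁻⁴)(-1.33) = -6.409 × 10⁻⁴.
Δρ = 1027 × (-6.409 × 10⁻⁴) = -0.66 kg m⁻³.
Negative Δρ: lighter below, statically unstable.

-0.66 kg m⁻³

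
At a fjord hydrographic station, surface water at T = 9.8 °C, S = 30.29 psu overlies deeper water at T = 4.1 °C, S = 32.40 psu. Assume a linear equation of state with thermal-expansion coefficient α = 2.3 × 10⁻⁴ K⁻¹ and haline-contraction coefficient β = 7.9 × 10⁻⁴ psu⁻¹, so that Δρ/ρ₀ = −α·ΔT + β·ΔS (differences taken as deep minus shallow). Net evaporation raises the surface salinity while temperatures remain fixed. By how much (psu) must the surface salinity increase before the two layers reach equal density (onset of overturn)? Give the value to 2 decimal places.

3.77 psu

Neutral buoyancy requires −α(T_deep − T_surf) + β(S_deep − S_surf′) = 0.
S_surf′ = S_deep − (α/β)·ΔT = 32.40 − (2.3 × 10⁻⁴/7.9 × 10⁻⁴)·(-5.7) = 34.0595 psu.
Increase required: 34.0595 − 30.29 = 3.7695 psu.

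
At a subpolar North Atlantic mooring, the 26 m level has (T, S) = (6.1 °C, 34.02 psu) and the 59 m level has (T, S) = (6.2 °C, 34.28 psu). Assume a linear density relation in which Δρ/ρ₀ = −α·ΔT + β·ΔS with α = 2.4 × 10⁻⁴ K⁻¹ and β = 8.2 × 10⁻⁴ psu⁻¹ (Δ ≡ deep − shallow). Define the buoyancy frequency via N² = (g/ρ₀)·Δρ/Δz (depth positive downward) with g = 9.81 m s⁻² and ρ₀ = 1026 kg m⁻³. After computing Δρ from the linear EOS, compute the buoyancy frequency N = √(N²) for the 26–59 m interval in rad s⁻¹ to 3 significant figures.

ΔT = +0.1 K, ΔS = +0.26 psu (deep − shallow).
Δρ/ρ₀ = −αΔT + βΔS = -2.40 × 10⁻⁵ + 2.132 × 10⁻⁴ = 1.892 × 10⁻⁴, so Δρ ≈ 0.1941 kg m⁻³.
N² = (g/ρ₀)·Δρ/Δz = g·(Δρ/ρ₀)/Δz = 9.81 × 1.892 × 10⁻⁴ / 33 = 5.6244 × 10⁻⁵ s⁻².
N = √(5.6244 × 10⁻⁵) = 7.4996 × 10⁻³ rad s⁻¹ ≈ 7.50 × 10⁻³ rad s⁻¹.

7.50 × 10⁻³ rad s⁻¹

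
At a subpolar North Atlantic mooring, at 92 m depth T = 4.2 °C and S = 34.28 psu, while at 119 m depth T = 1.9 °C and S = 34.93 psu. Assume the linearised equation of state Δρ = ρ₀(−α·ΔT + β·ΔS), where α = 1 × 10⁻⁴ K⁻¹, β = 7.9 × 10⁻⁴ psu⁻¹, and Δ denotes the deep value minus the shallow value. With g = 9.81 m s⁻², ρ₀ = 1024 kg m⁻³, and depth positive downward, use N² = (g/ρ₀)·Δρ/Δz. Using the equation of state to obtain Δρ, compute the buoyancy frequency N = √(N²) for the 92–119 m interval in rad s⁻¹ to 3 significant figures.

0.0164 rad s⁻¹

ΔT = -2.3 K, ΔS = +0.65 psu (deep − shallow).
Δρ/ρ₀ = −αΔT + βΔS = 2.30 × 10⁻⁴ + 5.135 × 10⁻⁴ = 7.435 × 10⁻⁴, so Δρ ≈ 0.7613 kg m⁻³.
N² = (g/ρ₀)·Δρ/Δz = g·(Δρ/ρ₀)/Δz = 9.81 × 7.435 × 10⁻⁴ / 27 = 2.7014 × 10⁻⁴ s⁻².
N = √(2.7014 × 10⁻⁴) = 0.016436 rad s⁻¹ ≈ 0.0164 rad s⁻¹.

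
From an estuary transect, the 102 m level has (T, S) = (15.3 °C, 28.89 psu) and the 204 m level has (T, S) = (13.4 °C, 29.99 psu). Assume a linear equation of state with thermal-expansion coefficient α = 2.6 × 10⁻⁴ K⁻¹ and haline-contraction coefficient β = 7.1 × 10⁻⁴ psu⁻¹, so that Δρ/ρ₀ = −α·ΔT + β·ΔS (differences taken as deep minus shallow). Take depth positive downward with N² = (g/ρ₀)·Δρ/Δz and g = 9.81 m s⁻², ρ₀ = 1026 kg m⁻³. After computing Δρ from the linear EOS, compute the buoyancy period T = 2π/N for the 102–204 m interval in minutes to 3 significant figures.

ΔT = -1.9 K, ΔS = +1.10 psu (deep − shallow).
Δρ/ρ₀ = −αΔT + βΔS = 4.94 × 10⁻⁴ + 7.81 × 10⁻⁴ = 1.275 × 10⁻³, so Δρ ≈ 1.308 kg m⁻³.
N² = (g/ρ₀)·Δρ/Δz = g·(Δρ/ρ₀)/Δz = 9.81 × 1.275 × 10⁻³ / 102 = 1.2263 × 10⁻⁴ s⁻².
N = √(1.2263 × 10⁻⁴) = 0.011074 rad s⁻¹ → T = 2π/N = 567.38 s = 9.4563 min ≈ 9.46 min.

9.46 min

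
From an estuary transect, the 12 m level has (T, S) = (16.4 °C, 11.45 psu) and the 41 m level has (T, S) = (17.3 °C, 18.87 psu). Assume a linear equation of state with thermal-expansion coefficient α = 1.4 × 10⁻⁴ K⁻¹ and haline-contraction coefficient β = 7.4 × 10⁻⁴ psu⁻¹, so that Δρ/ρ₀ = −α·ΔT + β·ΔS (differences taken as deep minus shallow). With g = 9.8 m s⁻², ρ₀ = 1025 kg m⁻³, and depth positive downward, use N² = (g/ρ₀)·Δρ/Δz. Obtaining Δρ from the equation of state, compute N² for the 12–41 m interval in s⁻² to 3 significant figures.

ΔT = +0.9 K, ΔS = +7.42 psu (deep − shallow).
Δρ/ρ₀ = −αΔT + βΔS = -1.26 × 10⁻⁴ + 5.4908 × 10⁻³ = 5.3648 × 10⁻³, so Δρ ≈ 5.499 kg m⁻³.
N² = (g/ρ₀)·Δρ/Δz = g·(Δρ/ρ₀)/Δz = 9.8 × 5.3648 × 10⁻³ / 29 = 1.8129 × 10⁻³ s⁻² ≈ 1.81 × 10⁻³ s⁻².

1.81 × 10⁻³ s⁻²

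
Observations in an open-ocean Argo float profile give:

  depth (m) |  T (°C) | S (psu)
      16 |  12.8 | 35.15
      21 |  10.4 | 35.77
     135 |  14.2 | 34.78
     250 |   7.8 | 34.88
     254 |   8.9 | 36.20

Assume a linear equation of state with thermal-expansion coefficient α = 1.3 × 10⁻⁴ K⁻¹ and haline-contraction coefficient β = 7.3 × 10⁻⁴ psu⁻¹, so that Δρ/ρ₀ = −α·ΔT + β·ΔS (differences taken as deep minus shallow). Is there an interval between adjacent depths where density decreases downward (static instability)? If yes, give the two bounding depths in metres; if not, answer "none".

21–135 m

Evaluate Δρ/ρ₀ = −αΔT + βΔS across each adjacent pair:
  16–21 m: −αΔT+βΔS = −(1.3 × 10⁻⁴)(-2.4)+(7.3 × 10⁻⁴)(+0.62) = 7.6 × 10⁻⁴ → stable
  21–135 m: −αΔT+βΔS = −(1.3 × 10⁻⁴)(+3.8)+(7.3 × 10⁻⁴)(-0.99) = -1.2 × 10⁻³ → UNSTABLE
  135–250 m: −αΔT+βΔS = −(1.3 × 10⁻⁴)(-6.4)+(7.3 × 10⁻⁴)(+0.10) = 9.0 × 10⁻⁴ → stable
  250–254 m: −αΔT+βΔS = −(1.3 × 10⁻⁴)(+1.1)+(7.3 × 10⁻⁴)(+1.32) = 8.2 × 10⁻⁴ → stable
The 21–135 m interval has Δρ < 0: lighter water underlies denser water.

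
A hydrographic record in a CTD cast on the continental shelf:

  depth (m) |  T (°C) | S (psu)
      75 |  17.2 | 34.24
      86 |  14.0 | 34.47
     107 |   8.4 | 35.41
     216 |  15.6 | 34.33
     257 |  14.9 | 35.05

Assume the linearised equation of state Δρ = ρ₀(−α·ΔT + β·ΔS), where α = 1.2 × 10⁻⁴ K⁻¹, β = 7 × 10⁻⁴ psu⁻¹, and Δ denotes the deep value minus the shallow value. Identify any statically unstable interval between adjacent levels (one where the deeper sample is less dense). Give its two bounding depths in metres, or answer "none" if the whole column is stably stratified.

107–216 m

Evaluate Δρ/ρ₀ = −αΔT + βΔS across each adjacent pair:
  75–86 m: −αΔT+βΔS = −(1.2 × 10⁻⁴)(-3.2)+(7 × 10⁻⁴)(+0.23) = 5.5 × 10⁻⁴ → stable
  86–107 m: −αΔT+βΔS = −(1.2 × 10⁻⁴)(-5.6)+(7 × 10⁻⁴)(+0.94) = 1.3 × 10⁻³ → stable
  107–216 m: −αΔT+βΔS = −(1.2 × 10⁻⁴)(+7.2)+(7 × 10⁻⁴)(-1.08) = -1.6 × 10⁻³ → UNSTABLE
  216–257 m: −αΔT+βΔS = −(1.2 × 10⁻⁴)(-0.7)+(7 × 10⁻⁴)(+0.72) = 5.9 × 10⁻⁴ → stable
The 107–216 m interval has Δρ < 0: lighter water underlies denser water.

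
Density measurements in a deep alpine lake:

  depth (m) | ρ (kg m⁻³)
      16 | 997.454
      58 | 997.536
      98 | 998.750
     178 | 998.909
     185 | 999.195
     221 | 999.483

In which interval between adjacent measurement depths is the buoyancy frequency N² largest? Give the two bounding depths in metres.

Compute the density gradient over each adjacent pair:
  16–58 m: Δρ/Δz = 0.082/42 = 2.0 × 10⁻³ kg m⁻⁴
  58–98 m: Δρ/Δz = 1.214/40 = 0.030 kg m⁻⁴
  98–178 m: Δρ/Δz = 0.159/80 = 2.0 × 10⁻³ kg m⁻⁴
  178–185 m: Δρ/Δz = 0.286/7 = 0.041 kg m⁻⁴
  185–221 m: Δρ/Δz = 0.288/36 = 8.0 × 10⁻³ kg m⁻⁴
The largest gradient is in the 178–185 m interval — the pycnocline.

178–185 m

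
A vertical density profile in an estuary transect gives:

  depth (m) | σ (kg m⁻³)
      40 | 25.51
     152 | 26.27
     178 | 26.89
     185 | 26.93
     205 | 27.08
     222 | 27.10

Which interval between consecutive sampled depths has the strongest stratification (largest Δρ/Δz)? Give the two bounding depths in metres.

152–178 m

Compute the density gradient over each adjacent pair:
  40–152 m: Δρ/Δz = 0.76/112 = 6.8 × 10⁻³ kg m⁻⁴
  152–178 m: Δρ/Δz = 0.62/26 = 0.024 kg m⁻⁴
  178–185 m: Δρ/Δz = 0.04/7 = 5.7 × 10⁻³ kg m⁻⁴
  185–205 m: Δρ/Δz = 0.15/20 = 7.5 × 10⁻³ kg m⁻⁴
  205–222 m: Δρ/Δz = 0.02/17 = 1.2 × 10⁻³ kg m⁻⁴
The largest gradient is in the 152–178 m interval — the pycnocline.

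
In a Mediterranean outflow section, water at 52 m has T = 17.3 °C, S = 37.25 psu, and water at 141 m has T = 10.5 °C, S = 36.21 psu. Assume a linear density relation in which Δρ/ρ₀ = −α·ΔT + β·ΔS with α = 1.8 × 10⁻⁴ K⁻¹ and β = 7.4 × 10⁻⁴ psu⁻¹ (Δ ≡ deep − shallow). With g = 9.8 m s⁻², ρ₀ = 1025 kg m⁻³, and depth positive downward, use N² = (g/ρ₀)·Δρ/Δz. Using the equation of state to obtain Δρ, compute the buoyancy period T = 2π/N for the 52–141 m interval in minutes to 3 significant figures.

ΔT = -6.8 K, ΔS = -1.04 psu (deep − shallow).
Δρ/ρ₀ = −αΔT + βΔS = 1.224 × 10⁻³ − 7.696 × 10⁻⁴ = 4.544 × 10⁻⁴, so Δρ ≈ 0.4658 kg m⁻³.
N² = (g/ρ₀)·Δρ/Δz = g·(Δρ/ρ₀)/Δz = 9.8 × 4.544 × 10⁻⁴ / 89 = 5.0035 × 10⁻⁵ s⁻².
N = √(5.0035 × 10⁻⁵) = 7.0735 × 10⁻³ rad s⁻¹ → T = 2π/N = 888.27 s = 14.804 min ≈ 14.8 min.

14.8 min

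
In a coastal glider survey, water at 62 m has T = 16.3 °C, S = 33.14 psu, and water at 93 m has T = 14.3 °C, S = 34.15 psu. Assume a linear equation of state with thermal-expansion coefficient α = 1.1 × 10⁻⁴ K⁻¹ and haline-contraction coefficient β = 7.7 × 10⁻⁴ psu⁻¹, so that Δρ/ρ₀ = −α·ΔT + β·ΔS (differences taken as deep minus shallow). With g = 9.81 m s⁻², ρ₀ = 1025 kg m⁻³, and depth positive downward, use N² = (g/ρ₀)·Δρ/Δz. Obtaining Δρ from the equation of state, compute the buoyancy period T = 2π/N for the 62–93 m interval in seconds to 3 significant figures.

354 s

ΔT = -2.0 K, ΔS = +1.01 psu (deep − shallow).
Δρ/ρ₀ = −αΔT + βΔS = 2.20 × 10⁻⁴ + 7.777 × 10⁻⁴ = 9.977 × 10⁻⁴, so Δρ ≈ 1.023 kg m⁻³.
N² = (g/ρ₀)·Δρ/Δz = g·(Δρ/ρ₀)/Δz = 9.81 × 9.977 × 10⁻⁴ / 31 = 3.1572 × 10⁻⁴ s⁻².
N = √(3.1572 × 10⁻⁴) = 0.017769 rad s⁻¹ → T = 2π/N = 353.60 s ≈ 354 s.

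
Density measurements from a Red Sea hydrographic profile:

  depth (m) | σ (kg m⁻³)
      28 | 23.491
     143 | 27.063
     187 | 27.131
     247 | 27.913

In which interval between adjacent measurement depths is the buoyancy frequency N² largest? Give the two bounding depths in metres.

Compute the density gradient over each adjacent pair:
  28–143 m: Δρ/Δz = 3.572/115 = 0.031 kg m⁻⁴
  143–187 m: Δρ/Δz = 0.068/44 = 1.5 × 10⁻³ kg m⁻⁴
  187–247 m: Δρ/Δz = 0.782/60 = 0.013 kg m⁻⁴
The largest gradient is in the 28–143 m interval — the pycnocline.

28–143 m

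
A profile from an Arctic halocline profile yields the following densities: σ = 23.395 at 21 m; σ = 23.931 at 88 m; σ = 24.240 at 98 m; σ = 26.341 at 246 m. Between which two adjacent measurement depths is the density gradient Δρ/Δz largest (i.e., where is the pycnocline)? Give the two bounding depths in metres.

88–98 m

Compute the density gradient over each adjacent pair:
  21–88 m: Δρ/Δz = 0.536/67 = 8.0 × 10⁻³ kg m⁻⁴
  88–98 m: Δρ/Δz = 0.309/10 = 0.031 kg m⁻⁴
  98–246 m: Δρ/Δz = 2.101/148 = 0.014 kg m⁻⁴
The largest gradient is in the 88–98 m interval — the pycnocline.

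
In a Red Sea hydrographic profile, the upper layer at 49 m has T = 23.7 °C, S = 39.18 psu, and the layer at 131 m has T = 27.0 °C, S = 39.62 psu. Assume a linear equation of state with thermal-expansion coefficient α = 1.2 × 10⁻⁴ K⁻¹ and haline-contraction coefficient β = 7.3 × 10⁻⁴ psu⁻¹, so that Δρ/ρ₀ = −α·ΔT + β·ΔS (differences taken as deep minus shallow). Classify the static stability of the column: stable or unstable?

unstable

ΔT = 27.0 − 23.7 = +3.3 K and ΔS = 39.62 − 39.18 = +0.44 psu (deep − shallow).
−αΔT = -3.96 × 10⁻⁴; βΔS = 3.212 × 10⁻⁴; sum Δρ/ρ₀ = -7.48 × 10⁻⁵.
Δρ/ρ₀ < 0, so Δρ < 0: deeper water is lighter → statically unstable; the column would overturn.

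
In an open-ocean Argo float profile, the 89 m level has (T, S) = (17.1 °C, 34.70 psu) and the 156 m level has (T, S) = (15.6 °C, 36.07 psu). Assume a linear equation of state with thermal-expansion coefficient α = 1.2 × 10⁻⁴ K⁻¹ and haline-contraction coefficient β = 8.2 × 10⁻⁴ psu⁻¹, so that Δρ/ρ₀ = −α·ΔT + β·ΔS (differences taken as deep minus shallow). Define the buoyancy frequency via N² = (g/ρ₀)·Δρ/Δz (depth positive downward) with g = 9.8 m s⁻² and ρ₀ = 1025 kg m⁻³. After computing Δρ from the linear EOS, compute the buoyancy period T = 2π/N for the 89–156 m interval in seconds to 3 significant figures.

455 s

ΔT = -1.5 K, ΔS = +1.37 psu (deep − shallow).
Δρ/ρ₀ = −αΔT + βΔS = 1.80 × 10⁻⁴ + 1.1234 × 10⁻³ = 1.3034 × 10⁻³, so Δρ ≈ 1.336 kg m⁻³.
N² = (g/ρ₀)·Δρ/Δz = g·(Δρ/ρ₀)/Δz = 9.8 × 1.3034 × 10⁻³ / 67 = 1.9065 × 10⁻⁴ s⁻².
N = √(1.9065 × 10⁻⁴) = 0.013808 rad s⁻¹ → T = 2π/N = 455.04 s ≈ 455 s.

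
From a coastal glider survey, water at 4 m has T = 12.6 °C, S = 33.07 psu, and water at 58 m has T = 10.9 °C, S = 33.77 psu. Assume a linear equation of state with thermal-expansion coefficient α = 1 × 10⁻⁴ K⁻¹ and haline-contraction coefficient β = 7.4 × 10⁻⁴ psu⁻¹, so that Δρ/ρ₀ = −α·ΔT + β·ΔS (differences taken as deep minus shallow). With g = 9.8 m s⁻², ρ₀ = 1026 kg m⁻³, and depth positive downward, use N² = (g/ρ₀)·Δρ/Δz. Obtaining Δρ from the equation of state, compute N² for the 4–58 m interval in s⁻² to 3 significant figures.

1.25 × 10⁻⁴ s⁻²

ΔT = -1.7 K, ΔS = +0.70 psu (deep − shallow).
Δρ/ρ₀ = −αΔT + βΔS = 1.70 × 10⁻⁴ + 5.18 × 10⁻⁴ = 6.88 × 10⁻⁴, so Δρ ≈ 0.7059 kg m⁻³.
N² = (g/ρ₀)·Δρ/Δz = g·(Δρ/ρ₀)/Δz = 9.8 × 6.88 × 10⁻⁴ / 54 = 1.2486 × 10⁻⁴ s⁻² ≈ 1.25 × 10⁻⁴ s⁻².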